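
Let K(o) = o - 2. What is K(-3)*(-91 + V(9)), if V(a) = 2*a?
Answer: 365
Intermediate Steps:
K(o) = -2 + o
K(-3)*(-91 + V(9)) = (-2 - 3)*(-91 + 2*9) = -5*(-91 + 18) = -5*(-73) = 365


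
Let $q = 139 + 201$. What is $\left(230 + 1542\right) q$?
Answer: $602480$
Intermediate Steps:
$q = 340$
$\left(230 + 1542\right) q = \left(230 + 1542\right) 340 = 1772 \cdot 340 = 602480$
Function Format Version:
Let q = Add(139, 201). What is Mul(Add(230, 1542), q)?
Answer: 602480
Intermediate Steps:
q = 340
Mul(Add(230, 1542), q) = Mul(Add(230, 1542), 340) = Mul(1772, 340) = 602480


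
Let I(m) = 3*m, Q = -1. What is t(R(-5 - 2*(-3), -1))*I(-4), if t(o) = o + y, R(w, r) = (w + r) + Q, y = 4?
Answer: -36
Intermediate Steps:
R(w, r) = -1 + r + w (R(w, r) = (w + r) - 1 = (r + w) - 1 = -1 + r + w)
t(o) = 4 + o (t(o) = o + 4 = 4 + o)
t(R(-5 - 2*(-3), -1))*I(-4) = (4 + (-1 - 1 + (-5 - 2*(-3))))*(3*(-4)) = (4 + (-1 - 1 + (-5 + 6)))*(-12) = (4 + (-1 - 1 + 1))*(-12) = (4 - 1)*(-12) = 3*(-12) = -36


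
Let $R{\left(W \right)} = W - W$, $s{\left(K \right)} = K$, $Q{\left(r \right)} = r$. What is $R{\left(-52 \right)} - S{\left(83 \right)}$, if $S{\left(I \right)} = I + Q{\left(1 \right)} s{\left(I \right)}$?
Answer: $-166$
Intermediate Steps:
$S{\left(I \right)} = 2 I$ ($S{\left(I \right)} = I + 1 I = I + I = 2 I$)
$R{\left(W \right)} = 0$
$R{\left(-52 \right)} - S{\left(83 \right)} = 0 - 2 \cdot 83 = 0 - 166 = -166$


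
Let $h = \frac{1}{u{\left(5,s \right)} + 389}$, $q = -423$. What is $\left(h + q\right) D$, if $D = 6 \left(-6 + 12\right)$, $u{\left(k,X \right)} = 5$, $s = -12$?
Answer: $- \frac{2999898}{197} \approx -15228.0$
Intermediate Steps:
$h = \frac{1}{394}$ ($h = \frac{1}{5 + 389} = \frac{1}{394} \approx 0.0025381$)
$D = 36$ ($D = 6 \cdot 6 = 36$)
$\left(h + q\right) D = \left(\frac{1}{394} - 423\right) 36 = \left(- \frac{166661}{394}\right) 36 = - \frac{2999898}{197}$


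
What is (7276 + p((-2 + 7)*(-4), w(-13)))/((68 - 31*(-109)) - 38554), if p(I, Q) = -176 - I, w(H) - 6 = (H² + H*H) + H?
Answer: -7120/35107 ≈ -0.20281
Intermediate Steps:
w(H) = 6 + H + 2*H² (w(H) = 6 + ((H² + H*H) + H) = 6 + ((H² + H²) + H) = 6 + (2*H² + H) = 6 + (H + 2*H²) = 6 + H + 2*H²)
(7276 + p((-2 + 7)*(-4), w(-13)))/((68 - 31*(-109)) - 38554) = (7276 + (-176 - (-2 + 7)*(-4)))/((68 - 31*(-109)) - 38554) = (7276 + (-176 - 5*(-4)))/((68 + 3379) - 38554) = (7276 + (-176 - 1*(-20)))/(3447 - 38554) = (7276 + (-176 + 20))/(-35107) = (7276 - 156)*(-1/35107) = 7120*(-1/35107) = -7120/35107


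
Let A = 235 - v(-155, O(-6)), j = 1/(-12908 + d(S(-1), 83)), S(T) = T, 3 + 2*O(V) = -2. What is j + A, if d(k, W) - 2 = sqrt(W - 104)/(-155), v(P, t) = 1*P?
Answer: 520223520684180/1333906728307 + 155*I*sqrt(21)/4001720184921 ≈ 390.0 + 1.775e-10*I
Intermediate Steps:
O(V) = -5/2 (O(V) = -3/2 + (1/2)*(-2) = -3/2 - 1 = -5/2)
v(P, t) = P
d(k, W) = 2 - sqrt(-104 + W)/155 (d(k, W) = 2 + sqrt(W - 104)/(-155) = 2 + sqrt(-104 + W)*(-1/155) = 2 - sqrt(-104 + W)/155)
j = 1/(-12906 - I*sqrt(21)/155) (j = 1/(-12908 + (2 - sqrt(-104 + 83)/155)) = 1/(-12908 + (2 - I*sqrt(21)/155)) = 1/(-12906 - I*sqrt(21)/155) ≈ -7.7483e-5 + 2.0e-10*I)
A = 390 (A = 235 - 1*(-155) = 235 + 155 = 390)
j + A = (-103355550/1333906728307 + 155*I*sqrt(21)/4001720184921) + 390 = 520223520684180/1333906728307 + 155*I*sqrt(21)/4001720184921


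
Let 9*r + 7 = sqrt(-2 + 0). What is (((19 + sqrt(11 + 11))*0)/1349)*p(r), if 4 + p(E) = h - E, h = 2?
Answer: 0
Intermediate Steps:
r = -7/9 + I*sqrt(2)/9 (r = -7/9 + sqrt(-2 + 0)/9 = -7/9 + sqrt(-2)/9 = -7/9 + (I*sqrt(2))/9 = -7/9 + I*sqrt(2)/9 ≈ -0.77778 + 0.15713*I)
p(E) = -2 - E (p(E) = -4 + (2 - E) = -2 - E)
(((19 + sqrt(11 + 11))*0)/1349)*p(r) = (((19 + sqrt(11 + 11))*0)/1349)*(-2 - (-7/9 + I*sqrt(2)/9)) = (((19 + sqrt(22))*0)*(1/1349))*(-2 + (7/9 - I*sqrt(2)/9)) = (0*(1/1349))*(-11/9 - I*sqrt(2)/9) = 0*(-11/9 - I*sqrt(2)/9) = 0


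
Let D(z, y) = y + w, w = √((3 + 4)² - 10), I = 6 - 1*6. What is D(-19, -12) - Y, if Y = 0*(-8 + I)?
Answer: -12 + √39 ≈ -5.7550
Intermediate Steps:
I = 0 (I = 6 - 6 = 0)
w = √39 (w = √(7² - 10) = √(49 - 10) = √39 ≈ 6.2450)
D(z, y) = y + √39
Y = 0 (Y = 0*(-8 + 0) = 0*(-8) = 0)
D(-19, -12) - Y = (-12 + √39) - 1*0 = (-12 + √39) + 0 = -12 + √39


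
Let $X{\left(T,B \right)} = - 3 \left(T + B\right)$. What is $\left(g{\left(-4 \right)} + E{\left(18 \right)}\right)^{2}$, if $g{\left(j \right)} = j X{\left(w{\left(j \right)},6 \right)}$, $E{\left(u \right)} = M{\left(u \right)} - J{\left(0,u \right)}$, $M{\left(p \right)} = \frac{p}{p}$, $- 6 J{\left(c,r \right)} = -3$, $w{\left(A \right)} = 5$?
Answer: $\frac{70225}{4} \approx 17556.0$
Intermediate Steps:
$J{\left(c,r \right)} = \frac{1}{2}$ ($J{\left(c,r \right)} = \left(- \frac{1}{6}\right) \left(-3\right) = \frac{1}{2}$)
$M{\left(p \right)} = 1$
$X{\left(T,B \right)} = - 3 B - 3 T$ ($X{\left(T,B \right)} = - 3 \left(B + T\right) = - 3 B - 3 T$)
$E{\left(u \right)} = \frac{1}{2}$ ($E{\left(u \right)} = 1 - \frac{1}{2} = \frac{1}{2}$)
$g{\left(j \right)} = - 33 j$ ($g{\left(j \right)} = j \left(\left(-3\right) 6 - 15\right) = j \left(-18 - 15\right) = j \left(-33\right) = - 33 j$)
$\left(g{\left(-4 \right)} + E{\left(18 \right)}\right)^{2} = \left(\left(-33\right) \left(-4\right) + \frac{1}{2}\right)^{2} = \left(132 + \frac{1}{2}\right)^{2} = \left(\frac{265}{2}\right)^{2} = \frac{70225}{4}$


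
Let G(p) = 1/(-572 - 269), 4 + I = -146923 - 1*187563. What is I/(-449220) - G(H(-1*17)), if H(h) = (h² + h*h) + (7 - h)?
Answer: 28175531/37779402 ≈ 0.74579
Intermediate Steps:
I = -334490 (I = -4 + (-146923 - 1*187563) = -4 + (-146923 - 187563) = -4 - 334486 = -334490)
H(h) = 7 - h + 2*h² (H(h) = (h² + h²) + (7 - h) = 2*h² + (7 - h) = 7 - h + 2*h²)
G(p) = -1/841 (G(p) = 1/(-841) = -1/841)
I/(-449220) - G(H(-1*17)) = -334490/(-449220) - 1*(-1/841) = -334490*(-1/449220) + 1/841 = 33449/44922 + 1/841 = 28175531/37779402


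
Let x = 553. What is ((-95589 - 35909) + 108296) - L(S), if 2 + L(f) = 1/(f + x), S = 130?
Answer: -15845601/683 ≈ -23200.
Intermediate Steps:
L(f) = -2 + 1/(553 + f) (L(f) = -2 + 1/(f + 553) = -2 + 1/(553 + f))
((-95589 - 35909) + 108296) - L(S) = ((-95589 - 35909) + 108296) - (-1105 - 2*130)/(553 + 130) = (-131498 + 108296) - (-1105 - 260)/683 = -23202 - (-1365)/683 = -23202 - 1*(-1365/683) = -23202 + 1365/683 = -15845601/683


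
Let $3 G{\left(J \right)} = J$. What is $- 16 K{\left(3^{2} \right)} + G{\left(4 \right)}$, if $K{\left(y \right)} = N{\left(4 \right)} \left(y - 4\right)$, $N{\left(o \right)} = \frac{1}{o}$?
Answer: $- \frac{56}{3} \approx -18.667$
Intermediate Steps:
$K{\left(y \right)} = -1 + \frac{y}{4}$ ($K{\left(y \right)} = \frac{y - 4}{4} = \frac{-4 + y}{4} = -1 + \frac{y}{4}$)
$G{\left(J \right)} = \frac{J}{3}$
$- 16 K{\left(3^{2} \right)} + G{\left(4 \right)} = - 16 \left(-1 + \frac{3^{2}}{4}\right) + \frac{1}{3} \cdot 4 = - 16 \left(-1 + \frac{1}{4} \cdot 9\right) + \frac{4}{3} = - 16 \left(-1 + \frac{9}{4}\right) + \frac{4}{3} = \left(-16\right) \frac{5}{4} + \frac{4}{3} = -20 + \frac{4}{3} = - \frac{56}{3}$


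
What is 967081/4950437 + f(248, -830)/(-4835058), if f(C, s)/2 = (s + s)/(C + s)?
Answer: 680338282726349/3482637077960343 ≈ 0.19535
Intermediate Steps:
f(C, s) = 4*s/(C + s) (f(C, s) = 2*((s + s)/(C + s)) = 2*((2*s)/(C + s)) = 2*(2*s/(C + s)) = 4*s/(C + s))
967081/4950437 + f(248, -830)/(-4835058) = 967081/4950437 + (4*(-830)/(248 - 830))/(-4835058) = 967081*(1/4950437) + (4*(-830)/(-582))*(-1/4835058) = 967081/4950437 + (4*(-830)*(-1/582))*(-1/4835058) = 967081/4950437 + (1660/291)*(-1/4835058) = 967081/4950437 - 830/703500939 = 680338282726349/3482637077960343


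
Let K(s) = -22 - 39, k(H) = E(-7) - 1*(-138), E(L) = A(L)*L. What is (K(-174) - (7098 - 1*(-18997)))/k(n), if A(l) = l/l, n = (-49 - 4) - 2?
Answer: -26156/131 ≈ -199.66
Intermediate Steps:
n = -55 (n = -53 - 2 = -55)
A(l) = 1
E(L) = L (E(L) = 1*L = L)
k(H) = 131 (k(H) = -7 - 1*(-138) = -7 + 138 = 131)
K(s) = -61
(K(-174) - (7098 - 1*(-18997)))/k(n) = (-61 - (7098 - 1*(-18997)))/131 = (-61 - (7098 + 18997))*(1/131) = (-61 - 1*26095)*(1/131) = (-61 - 26095)*(1/131) = -26156*1/131 = -26156/131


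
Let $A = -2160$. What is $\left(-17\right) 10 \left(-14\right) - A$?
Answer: $4540$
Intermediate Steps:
$\left(-17\right) 10 \left(-14\right) - A = \left(-17\right) 10 \left(-14\right) - -2160 = \left(-170\right) \left(-14\right) + 2160 = 2380 + 2160 = 4540$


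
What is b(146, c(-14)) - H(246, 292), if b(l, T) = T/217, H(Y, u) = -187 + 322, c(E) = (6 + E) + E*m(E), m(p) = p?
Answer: -29107/217 ≈ -134.13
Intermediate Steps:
c(E) = 6 + E + E² (c(E) = (6 + E) + E*E = (6 + E) + E² = 6 + E + E²)
H(Y, u) = 135
b(l, T) = T/217 (b(l, T) = T*(1/217) = T/217)
b(146, c(-14)) - H(246, 292) = (6 - 14 + (-14)²)/217 - 1*135 = (6 - 14 + 196)/217 - 135 = (1/217)*188 - 135 = 188/217 - 135 = -29107/217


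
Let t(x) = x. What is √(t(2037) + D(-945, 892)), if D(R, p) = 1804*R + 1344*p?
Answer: I*√503895 ≈ 709.86*I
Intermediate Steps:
D(R, p) = 1344*p + 1804*R
√(t(2037) + D(-945, 892)) = √(2037 + (1344*892 + 1804*(-945))) = √(2037 + (1198848 - 1704780)) = √(2037 - 505932) = √(-503895) = I*√503895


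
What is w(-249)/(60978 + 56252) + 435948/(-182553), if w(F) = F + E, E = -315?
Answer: -8534857322/3566781365 ≈ -2.3929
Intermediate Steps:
w(F) = -315 + F (w(F) = F - 315 = -315 + F)
w(-249)/(60978 + 56252) + 435948/(-182553) = (-315 - 249)/(60978 + 56252) + 435948/(-182553) = -564/117230 + 435948*(-1/182553) = -564*1/117230 - 145316/60851 = -282/58615 - 145316/60851 = -8534857322/3566781365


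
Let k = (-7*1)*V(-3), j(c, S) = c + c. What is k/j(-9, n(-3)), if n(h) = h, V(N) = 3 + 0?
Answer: 7/6 ≈ 1.1667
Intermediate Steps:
V(N) = 3
j(c, S) = 2*c
k = -21 (k = -7*1*3 = -7*3 = -21)
k/j(-9, n(-3)) = -21/(2*(-9)) = -21/(-18) = -21*(-1/18) = 7/6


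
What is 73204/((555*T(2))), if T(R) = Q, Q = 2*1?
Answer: 36602/555 ≈ 65.950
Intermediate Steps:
Q = 2
T(R) = 2
73204/((555*T(2))) = 73204/((555*2)) = 73204/1110 = 73204*(1/1110) = 36602/555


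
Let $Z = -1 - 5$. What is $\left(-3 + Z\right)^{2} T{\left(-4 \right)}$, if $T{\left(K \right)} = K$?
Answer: $-324$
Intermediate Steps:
$Z = -6$
$\left(-3 + Z\right)^{2} T{\left(-4 \right)} = \left(-3 - 6\right)^{2} \left(-4\right) = \left(-9\right)^{2} \left(-4\right) = 81 \left(-4\right) = -324$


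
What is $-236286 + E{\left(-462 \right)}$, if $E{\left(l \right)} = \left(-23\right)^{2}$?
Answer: $-235757$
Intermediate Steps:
$E{\left(l \right)} = 529$
$-236286 + E{\left(-462 \right)} = -236286 + 529 = -235757$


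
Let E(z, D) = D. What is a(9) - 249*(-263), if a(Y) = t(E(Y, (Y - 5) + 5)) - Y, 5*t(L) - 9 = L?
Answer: 327408/5 ≈ 65482.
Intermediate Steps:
t(L) = 9/5 + L/5
a(Y) = 9/5 - 4*Y/5 (a(Y) = (9/5 + ((Y - 5) + 5)/5) - Y = (9/5 + ((-5 + Y) + 5)/5) - Y = (9/5 + Y/5) - Y = 9/5 - 4*Y/5)
a(9) - 249*(-263) = (9/5 - ⅘*9) - 249*(-263) = (9/5 - 36/5) + 65487 = -27/5 + 65487 = 327408/5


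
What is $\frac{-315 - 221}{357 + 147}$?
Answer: $- \frac{67}{63} \approx -1.0635$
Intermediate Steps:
$\frac{-315 - 221}{357 + 147} = - \frac{536}{504} = \left(-536\right) \frac{1}{504} = - \frac{67}{63}$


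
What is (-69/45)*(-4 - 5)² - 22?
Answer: -731/5 ≈ -146.20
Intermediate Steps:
(-69/45)*(-4 - 5)² - 22 = -69*1/45*(-9)² - 22 = -23/15*81 - 22 = -621/5 - 22 = -731/5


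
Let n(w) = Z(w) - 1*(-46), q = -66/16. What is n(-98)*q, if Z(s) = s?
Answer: 429/2 ≈ 214.50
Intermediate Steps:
q = -33/8 (q = -66*1/16 = -33/8 ≈ -4.1250)
n(w) = 46 + w (n(w) = w - 1*(-46) = w + 46 = 46 + w)
n(-98)*q = (46 - 98)*(-33/8) = -52*(-33/8) = 429/2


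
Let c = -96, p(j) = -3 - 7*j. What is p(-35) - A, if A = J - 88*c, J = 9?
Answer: -8215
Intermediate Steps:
A = 8457 (A = 9 - 88*(-96) = 9 + 8448 = 8457)
p(-35) - A = (-3 - 7*(-35)) - 1*8457 = (-3 + 245) - 8457 = 242 - 8457 = -8215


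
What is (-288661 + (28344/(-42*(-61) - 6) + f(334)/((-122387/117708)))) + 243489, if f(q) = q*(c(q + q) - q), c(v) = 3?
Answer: 1594514132378/26068431 ≈ 61167.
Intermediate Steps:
f(q) = q*(3 - q)
(-288661 + (28344/(-42*(-61) - 6) + f(334)/((-122387/117708)))) + 243489 = (-288661 + (28344/(-42*(-61) - 6) + (334*(3 - 1*334))/((-122387/117708)))) + 243489 = (-288661 + (28344/(2562 - 6) + (334*(3 - 334))/((-122387*1/117708)))) + 243489 = (-288661 + (28344/2556 + (334*(-331))/(-122387/117708))) + 243489 = (-288661 + (28344*(1/2556) - 110554*(-117708/122387))) + 243489 = (-288661 + (2362/213 + 13013090232/122387)) + 243489 = (-288661 + 2772077297510/26068431) + 243489 = -4752862063381/26068431 + 243489 = 1594514132378/26068431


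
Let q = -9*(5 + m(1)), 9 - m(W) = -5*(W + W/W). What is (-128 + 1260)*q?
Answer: -244512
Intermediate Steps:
m(W) = 14 + 5*W (m(W) = 9 - (-5)*(W + W/W) = 9 - (-5)*(W + 1) = 9 - (-5)*(1 + W) = 9 - (-5 - 5*W) = 9 + (5 + 5*W) = 14 + 5*W)
q = -216 (q = -9*(5 + (14 + 5*1)) = -9*(5 + (14 + 5)) = -9*(5 + 19) = -9*24 = -216)
(-128 + 1260)*q = (-128 + 1260)*(-216) = 1132*(-216) = -244512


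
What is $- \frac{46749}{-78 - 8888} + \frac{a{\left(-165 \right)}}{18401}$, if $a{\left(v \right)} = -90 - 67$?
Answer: $\frac{858820687}{164983366} \approx 5.2055$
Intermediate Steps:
$a{\left(v \right)} = -157$ ($a{\left(v \right)} = -90 - 67 = -157$)
$- \frac{46749}{-78 - 8888} + \frac{a{\left(-165 \right)}}{18401} = - \frac{46749}{-78 - 8888} - \frac{157}{18401} = - \frac{46749}{-8966} - \frac{157}{18401} = \left(-46749\right) \left(- \frac{1}{8966}\right) - \frac{157}{18401} = \frac{46749}{8966} - \frac{157}{18401} = \frac{858820687}{164983366}$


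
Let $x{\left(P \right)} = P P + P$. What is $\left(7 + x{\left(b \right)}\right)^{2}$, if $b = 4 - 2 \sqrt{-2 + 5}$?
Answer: $2493 - 1404 \sqrt{3} \approx 61.201$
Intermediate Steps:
$b = 4 - 2 \sqrt{3} \approx 0.5359$
$x{\left(P \right)} = P + P^{2}$ ($x{\left(P \right)} = P^{2} + P = P + P^{2}$)
$\left(7 + x{\left(b \right)}\right)^{2} = \left(7 + \left(4 - 2 \sqrt{3}\right) \left(1 + \left(4 - 2 \sqrt{3}\right)\right)\right)^{2} = \left(7 + \left(4 - 2 \sqrt{3}\right) \left(5 - 2 \sqrt{3}\right)\right)^{2}$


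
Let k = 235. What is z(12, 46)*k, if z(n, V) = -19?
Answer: -4465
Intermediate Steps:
z(12, 46)*k = -19*235 = -4465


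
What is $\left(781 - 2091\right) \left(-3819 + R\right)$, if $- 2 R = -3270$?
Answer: $2861040$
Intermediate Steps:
$R = 1635$ ($R = \left(- \frac{1}{2}\right) \left(-3270\right) = 1635$)
$\left(781 - 2091\right) \left(-3819 + R\right) = \left(781 - 2091\right) \left(-3819 + 1635\right) = \left(-1310\right) \left(-2184\right) = 2861040$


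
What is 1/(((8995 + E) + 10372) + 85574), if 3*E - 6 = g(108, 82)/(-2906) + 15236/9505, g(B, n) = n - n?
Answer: 28515/2992464881 ≈ 9.5289e-6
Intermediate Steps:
g(B, n) = 0
E = 72266/28515 (E = 2 + (0/(-2906) + 15236/9505)/3 = 2 + (0*(-1/2906) + 15236*(1/9505))/3 = 2 + (0 + 15236/9505)/3 = 2 + (1/3)*(15236/9505) = 2 + 15236/28515 = 72266/28515 ≈ 2.5343)
1/(((8995 + E) + 10372) + 85574) = 1/(((8995 + 72266/28515) + 10372) + 85574) = 1/((256564691/28515 + 10372) + 85574) = 1/(552322271/28515 + 85574) = 1/(2992464881/28515) = 28515/2992464881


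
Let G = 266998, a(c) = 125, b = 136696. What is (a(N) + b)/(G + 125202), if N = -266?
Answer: 136821/392200 ≈ 0.34886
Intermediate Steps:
(a(N) + b)/(G + 125202) = (125 + 136696)/(266998 + 125202) = 136821/392200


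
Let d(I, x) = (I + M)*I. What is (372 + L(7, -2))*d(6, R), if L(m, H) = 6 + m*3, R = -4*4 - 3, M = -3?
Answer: 7182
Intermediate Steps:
R = -19 (R = -16 - 3 = -19)
d(I, x) = I*(-3 + I) (d(I, x) = (I - 3)*I = (-3 + I)*I = I*(-3 + I))
L(m, H) = 6 + 3*m
(372 + L(7, -2))*d(6, R) = (372 + (6 + 3*7))*(6*(-3 + 6)) = (372 + (6 + 21))*(6*3) = (372 + 27)*18 = 399*18 = 7182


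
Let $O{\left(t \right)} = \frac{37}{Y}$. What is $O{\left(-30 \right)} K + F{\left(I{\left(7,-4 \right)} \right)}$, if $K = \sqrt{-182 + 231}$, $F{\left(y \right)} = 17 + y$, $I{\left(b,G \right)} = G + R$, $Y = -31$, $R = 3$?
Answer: $\frac{237}{31} \approx 7.6452$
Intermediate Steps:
$I{\left(b,G \right)} = 3 + G$ ($I{\left(b,G \right)} = G + 3 = 3 + G$)
$K = 7$ ($K = \sqrt{49} = 7$)
$O{\left(t \right)} = - \frac{37}{31}$ ($O{\left(t \right)} = \frac{37}{-31} = 37 \left(- \frac{1}{31}\right) = - \frac{37}{31}$)
$O{\left(-30 \right)} K + F{\left(I{\left(7,-4 \right)} \right)} = \left(- \frac{37}{31}\right) 7 + \left(17 + \left(3 - 4\right)\right) = - \frac{259}{31} + \left(17 - 1\right) = - \frac{259}{31} + 16 = \frac{237}{31}$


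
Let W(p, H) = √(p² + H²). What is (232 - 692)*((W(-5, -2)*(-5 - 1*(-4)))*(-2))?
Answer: -920*√29 ≈ -4954.4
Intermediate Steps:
W(p, H) = √(H² + p²)
(232 - 692)*((W(-5, -2)*(-5 - 1*(-4)))*(-2)) = (232 - 692)*((√((-2)² + (-5)²)*(-5 - 1*(-4)))*(-2)) = -460*√(4 + 25)*(-5 + 4)*(-2) = -460*√29*(-1)*(-2) = -460*(-√29)*(-2) = -920*√29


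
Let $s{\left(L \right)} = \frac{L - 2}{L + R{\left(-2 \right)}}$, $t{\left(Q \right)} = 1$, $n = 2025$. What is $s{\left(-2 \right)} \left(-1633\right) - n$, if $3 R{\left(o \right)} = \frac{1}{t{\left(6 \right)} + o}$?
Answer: $- \frac{33771}{7} \approx -4824.4$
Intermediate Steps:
$R{\left(o \right)} = \frac{1}{3 \left(1 + o\right)}$
$s{\left(L \right)} = \frac{-2 + L}{- \frac{1}{3} + L}$ ($s{\left(L \right)} = \frac{L - 2}{L + \frac{1}{3 \left(1 - 2\right)}} = \frac{-2 + L}{L + \frac{1}{3 \left(-1\right)}} = \frac{-2 + L}{L + \frac{1}{3} \left(-1\right)} = \frac{-2 + L}{L - \frac{1}{3}} = \frac{-2 + L}{- \frac{1}{3} + L}$)
$s{\left(-2 \right)} \left(-1633\right) - n = \frac{3 \left(-2 - 2\right)}{-1 + 3 \left(-2\right)} \left(-1633\right) - 2025 = 3 \frac{1}{-1 - 6} \left(-4\right) \left(-1633\right) - 2025 = 3 \frac{1}{-7} \left(-4\right) \left(-1633\right) - 2025 = 3 \left(- \frac{1}{7}\right) \left(-4\right) \left(-1633\right) - 2025 = \frac{12}{7} \left(-1633\right) - 2025 = - \frac{19596}{7} - 2025 = - \frac{33771}{7}$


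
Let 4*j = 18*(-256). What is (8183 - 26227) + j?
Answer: -19196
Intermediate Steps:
j = -1152 (j = (18*(-256))/4 = (1/4)*(-4608) = -1152)
(8183 - 26227) + j = (8183 - 26227) - 1152 = -18044 - 1152 = -19196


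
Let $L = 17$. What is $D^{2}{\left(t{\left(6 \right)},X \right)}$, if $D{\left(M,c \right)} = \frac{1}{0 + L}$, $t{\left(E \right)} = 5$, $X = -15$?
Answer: $\frac{1}{289} \approx 0.0034602$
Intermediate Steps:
$D{\left(M,c \right)} = \frac{1}{17}$ ($D{\left(M,c \right)} = \frac{1}{0 + 17} = \frac{1}{17}$)
$D^{2}{\left(t{\left(6 \right)},X \right)} = \left(\frac{1}{17}\right)^{2} = \frac{1}{289}$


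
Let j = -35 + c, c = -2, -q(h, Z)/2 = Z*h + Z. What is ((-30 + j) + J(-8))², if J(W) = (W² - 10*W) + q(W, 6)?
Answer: 25921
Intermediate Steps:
q(h, Z) = -2*Z - 2*Z*h (q(h, Z) = -2*(Z*h + Z) = -2*(Z + Z*h) = -2*Z - 2*Z*h)
j = -37 (j = -35 - 2 = -37)
J(W) = -12 + W² - 22*W (J(W) = (W² - 10*W) - 2*6*(1 + W) = (W² - 10*W) + (-12 - 12*W) = -12 + W² - 22*W)
((-30 + j) + J(-8))² = ((-30 - 37) + (-12 + (-8)² - 22*(-8)))² = (-67 + (-12 + 64 + 176))² = (-67 + 228)² = 161² = 25921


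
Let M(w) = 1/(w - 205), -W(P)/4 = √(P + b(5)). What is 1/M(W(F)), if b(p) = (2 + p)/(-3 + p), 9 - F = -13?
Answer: -205 - 2*√102 ≈ -225.20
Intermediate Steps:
F = 22 (F = 9 - 1*(-13) = 9 + 13 = 22)
b(p) = (2 + p)/(-3 + p)
W(P) = -4*√(7/2 + P) (W(P) = -4*√(P + (2 + 5)/(-3 + 5)) = -4*√(P + 7/2) = -4*√(7/2 + P))
M(w) = 1/(-205 + w)
1/M(W(F)) = 1/(1/(-205 - 2*√(14 + 4*22))) = 1/(1/(-205 - 2*√(14 + 88))) = 1/(1/(-205 - 2*√102)) = -205 - 2*√102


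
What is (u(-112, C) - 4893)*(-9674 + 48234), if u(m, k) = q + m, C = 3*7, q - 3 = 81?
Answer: -189753760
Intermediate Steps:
q = 84 (q = 3 + 81 = 84)
C = 21
u(m, k) = 84 + m
(u(-112, C) - 4893)*(-9674 + 48234) = ((84 - 112) - 4893)*(-9674 + 48234) = (-28 - 4893)*38560 = -4921*38560 = -189753760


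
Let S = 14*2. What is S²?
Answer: 784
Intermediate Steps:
S = 28
S² = 28² = 784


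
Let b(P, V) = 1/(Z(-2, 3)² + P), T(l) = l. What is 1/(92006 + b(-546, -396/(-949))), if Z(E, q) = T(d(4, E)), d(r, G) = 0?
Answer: 546/50235275 ≈ 1.0869e-5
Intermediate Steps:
Z(E, q) = 0
b(P, V) = 1/P (b(P, V) = 1/(0² + P) = 1/(0 + P) = 1/P)
1/(92006 + b(-546, -396/(-949))) = 1/(92006 + 1/(-546)) = 1/(92006 - 1/546) = 1/(50235275/546) = 546/50235275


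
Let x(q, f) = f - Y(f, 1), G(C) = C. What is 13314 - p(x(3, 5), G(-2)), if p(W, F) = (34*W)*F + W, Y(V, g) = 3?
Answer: 13448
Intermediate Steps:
x(q, f) = -3 + f (x(q, f) = f - 1*3 = f - 3 = -3 + f)
p(W, F) = W + 34*F*W (p(W, F) = 34*F*W + W = W + 34*F*W)
13314 - p(x(3, 5), G(-2)) = 13314 - (-3 + 5)*(1 + 34*(-2)) = 13314 - 2*(1 - 68) = 13314 - 2*(-67) = 13314 - 1*(-134) = 13314 + 134 = 13448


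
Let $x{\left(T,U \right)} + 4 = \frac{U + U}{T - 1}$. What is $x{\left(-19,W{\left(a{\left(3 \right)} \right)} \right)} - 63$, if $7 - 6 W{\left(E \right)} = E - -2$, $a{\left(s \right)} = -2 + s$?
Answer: $- \frac{1006}{15} \approx -67.067$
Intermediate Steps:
$W{\left(E \right)} = \frac{5}{6} - \frac{E}{6}$ ($W{\left(E \right)} = \frac{7}{6} - \frac{E - -2}{6} = \frac{7}{6} - \frac{E + 2}{6} = \frac{7}{6} - \frac{2 + E}{6} = \frac{7}{6} - \left(\frac{1}{3} + \frac{E}{6}\right) = \frac{5}{6} - \frac{E}{6}$)
$x{\left(T,U \right)} = -4 + \frac{2 U}{-1 + T}$ ($x{\left(T,U \right)} = -4 + \frac{U + U}{T - 1} = -4 + \frac{2 U}{-1 + T}$)
$x{\left(-19,W{\left(a{\left(3 \right)} \right)} \right)} - 63 = \frac{2 \left(2 + \left(\frac{5}{6} - \frac{-2 + 3}{6}\right) - -38\right)}{-1 - 19} - 63 = \frac{2 \left(2 + \left(\frac{5}{6} - \frac{1}{6}\right) + 38\right)}{-20} - 63 = 2 \left(- \frac{1}{20}\right) \left(2 + \left(\frac{5}{6} - \frac{1}{6}\right) + 38\right) - 63 = 2 \left(- \frac{1}{20}\right) \left(2 + \frac{2}{3} + 38\right) - 63 = 2 \left(- \frac{1}{20}\right) \frac{122}{3} - 63 = - \frac{61}{15} - 63 = - \frac{1006}{15}$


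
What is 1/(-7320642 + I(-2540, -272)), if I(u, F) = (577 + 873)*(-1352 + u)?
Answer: -1/12964042 ≈ -7.7136e-8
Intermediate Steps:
I(u, F) = -1960400 + 1450*u (I(u, F) = 1450*(-1352 + u) = -1960400 + 1450*u)
1/(-7320642 + I(-2540, -272)) = 1/(-7320642 + (-1960400 + 1450*(-2540))) = 1/(-7320642 + (-1960400 - 3683000)) = 1/(-7320642 - 5643400) = 1/(-12964042) = -1/12964042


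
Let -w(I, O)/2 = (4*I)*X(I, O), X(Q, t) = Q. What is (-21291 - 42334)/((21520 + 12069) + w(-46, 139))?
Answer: -63625/16661 ≈ -3.8188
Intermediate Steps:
w(I, O) = -8*I² (w(I, O) = -2*4*I*I = -8*I²)
(-21291 - 42334)/((21520 + 12069) + w(-46, 139)) = (-21291 - 42334)/((21520 + 12069) - 8*(-46)²) = -63625/(33589 - 8*2116) = -63625/(33589 - 16928) = -63625/16661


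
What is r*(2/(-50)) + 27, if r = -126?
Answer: 801/25 ≈ 32.040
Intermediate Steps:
r*(2/(-50)) + 27 = -252/(-50) + 27 = -252*(-1)/50 + 27 = -126*(-1/25) + 27 = 126/25 + 27 = 801/25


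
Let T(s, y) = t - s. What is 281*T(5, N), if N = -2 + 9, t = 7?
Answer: 562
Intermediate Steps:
N = 7
T(s, y) = 7 - s
281*T(5, N) = 281*(7 - 1*5) = 281*(7 - 5) = 281*2 = 562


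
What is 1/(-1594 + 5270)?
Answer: 1/3676 ≈ 0.00027203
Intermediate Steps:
1/(-1594 + 5270) = 1/3676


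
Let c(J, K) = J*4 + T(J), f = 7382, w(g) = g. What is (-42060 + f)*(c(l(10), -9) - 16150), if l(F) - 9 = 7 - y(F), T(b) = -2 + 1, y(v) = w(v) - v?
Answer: 557864986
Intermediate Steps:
y(v) = 0 (y(v) = v - v = 0)
T(b) = -1
l(F) = 16 (l(F) = 9 + (7 - 1*0) = 9 + (7 + 0) = 9 + 7 = 16)
c(J, K) = -1 + 4*J (c(J, K) = J*4 - 1 = 4*J - 1 = -1 + 4*J)
(-42060 + f)*(c(l(10), -9) - 16150) = (-42060 + 7382)*((-1 + 4*16) - 16150) = -34678*((-1 + 64) - 16150) = -34678*(63 - 16150) = -34678*(-16087) = 557864986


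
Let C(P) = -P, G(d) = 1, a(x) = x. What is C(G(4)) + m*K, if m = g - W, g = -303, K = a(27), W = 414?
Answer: -19360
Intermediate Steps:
K = 27
m = -717 (m = -303 - 1*414 = -303 - 414 = -717)
C(G(4)) + m*K = -1*1 - 717*27 = -1 - 19359 = -19360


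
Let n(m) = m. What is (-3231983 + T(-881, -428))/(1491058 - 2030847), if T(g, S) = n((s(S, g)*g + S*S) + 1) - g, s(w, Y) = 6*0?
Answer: 3047917/539789 ≈ 5.6465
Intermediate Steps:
s(w, Y) = 0
T(g, S) = 1 + S² - g (T(g, S) = ((0*g + S*S) + 1) - g = ((0 + S²) + 1) - g = (S² + 1) - g = (1 + S²) - g = 1 + S² - g)
(-3231983 + T(-881, -428))/(1491058 - 2030847) = (-3231983 + (1 + (-428)² - 1*(-881)))/(1491058 - 2030847) = (-3231983 + (1 + 183184 + 881))/(-539789) = (-3231983 + 184066)*(-1/539789) = -3047917*(-1/539789) = 3047917/539789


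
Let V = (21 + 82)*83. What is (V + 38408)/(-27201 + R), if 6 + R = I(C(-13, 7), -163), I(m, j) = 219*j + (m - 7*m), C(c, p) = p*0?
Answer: -46957/62904 ≈ -0.74649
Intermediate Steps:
C(c, p) = 0
V = 8549 (V = 103*83 = 8549)
I(m, j) = -6*m + 219*j (I(m, j) = 219*j - 6*m = -6*m + 219*j)
R = -35703 (R = -6 + (-6*0 + 219*(-163)) = -6 + (0 - 35697) = -6 - 35697 = -35703)
(V + 38408)/(-27201 + R) = (8549 + 38408)/(-27201 - 35703) = 46957/(-62904) = 46957*(-1/62904) = -46957/62904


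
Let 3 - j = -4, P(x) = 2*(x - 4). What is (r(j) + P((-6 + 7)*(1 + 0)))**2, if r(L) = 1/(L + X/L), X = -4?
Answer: 69169/2025 ≈ 34.158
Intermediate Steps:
P(x) = -8 + 2*x (P(x) = 2*(-4 + x) = -8 + 2*x)
j = 7 (j = 3 - 1*(-4) = 3 + 4 = 7)
r(L) = 1/(L - 4/L)
(r(j) + P((-6 + 7)*(1 + 0)))**2 = (7/(-4 + 7**2) + (-8 + 2*((-6 + 7)*(1 + 0))))**2 = (7/(-4 + 49) + (-8 + 2*(1*1)))**2 = (7/45 + (-8 + 2*1))**2 = (7*(1/45) + (-8 + 2))**2 = (7/45 - 6)**2 = (-263/45)**2 = 69169/2025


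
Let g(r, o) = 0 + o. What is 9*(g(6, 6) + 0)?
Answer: 54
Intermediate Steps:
g(r, o) = o
9*(g(6, 6) + 0) = 9*(6 + 0) = 9*6 = 54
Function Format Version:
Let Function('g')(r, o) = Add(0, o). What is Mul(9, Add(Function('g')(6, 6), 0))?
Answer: 54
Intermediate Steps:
Function('g')(r, o) = o
Mul(9, Add(Function('g')(6, 6), 0)) = Mul(9, Add(6, 0)) = Mul(9, 6) = 54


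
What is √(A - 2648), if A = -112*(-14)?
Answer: 6*I*√30 ≈ 32.863*I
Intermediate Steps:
A = 1568
√(A - 2648) = √(1568 - 2648) = √(-1080) = 6*I*√30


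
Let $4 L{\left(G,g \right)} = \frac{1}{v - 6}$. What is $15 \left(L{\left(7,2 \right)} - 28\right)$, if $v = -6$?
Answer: $- \frac{6725}{16} \approx -420.31$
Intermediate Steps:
$L{\left(G,g \right)} = - \frac{1}{48}$ ($L{\left(G,g \right)} = \frac{1}{4 \left(-6 - 6\right)} = \frac{1}{4 \left(-12\right)} = \frac{1}{4} \left(- \frac{1}{12}\right) = - \frac{1}{48}$)
$15 \left(L{\left(7,2 \right)} - 28\right) = 15 \left(- \frac{1}{48} - 28\right) = 15 \left(- \frac{1345}{48}\right) = - \frac{6725}{16}$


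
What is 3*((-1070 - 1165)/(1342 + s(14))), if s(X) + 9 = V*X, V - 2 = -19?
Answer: -447/73 ≈ -6.1233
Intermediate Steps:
V = -17 (V = 2 - 19 = -17)
s(X) = -9 - 17*X
3*((-1070 - 1165)/(1342 + s(14))) = 3*((-1070 - 1165)/(1342 + (-9 - 17*14))) = 3*(-2235/(1342 + (-9 - 238))) = 3*(-2235/(1342 - 247)) = 3*(-2235/1095) = 3*(-2235*1/1095) = 3*(-149/73) = -447/73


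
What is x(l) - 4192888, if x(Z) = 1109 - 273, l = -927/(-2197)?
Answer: -4192052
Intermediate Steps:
l = 927/2197 (l = -927*(-1/2197) = 927/2197 ≈ 0.42194)
x(Z) = 836
x(l) - 4192888 = 836 - 4192888 = -4192052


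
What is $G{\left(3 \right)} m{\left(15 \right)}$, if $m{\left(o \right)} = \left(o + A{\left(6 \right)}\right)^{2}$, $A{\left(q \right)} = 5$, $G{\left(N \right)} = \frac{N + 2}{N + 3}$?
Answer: $\frac{1000}{3} \approx 333.33$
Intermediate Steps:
$G{\left(N \right)} = \frac{2 + N}{3 + N}$
$m{\left(o \right)} = \left(5 + o\right)^{2}$ ($m{\left(o \right)} = \left(o + 5\right)^{2} = \left(5 + o\right)^{2}$)
$G{\left(3 \right)} m{\left(15 \right)} = \frac{2 + 3}{3 + 3} \left(5 + 15\right)^{2} = \frac{1}{6} \cdot 5 \cdot 20^{2} = \frac{1}{6} \cdot 5 \cdot 400 = \frac{5}{6} \cdot 400 = \frac{1000}{3}$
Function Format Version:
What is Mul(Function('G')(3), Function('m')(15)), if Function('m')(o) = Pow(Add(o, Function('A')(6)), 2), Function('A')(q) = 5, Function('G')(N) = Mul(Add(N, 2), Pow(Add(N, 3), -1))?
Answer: Rational(1000, 3) ≈ 333.33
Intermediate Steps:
Function('G')(N) = Mul(Pow(Add(3, N), -1), Add(2, N)) (Function('G')(N) = Mul(Add(2, N), Pow(Add(3, N), -1)) = Mul(Pow(Add(3, N), -1), Add(2, N)))
Function('m')(o) = Pow(Add(5, o), 2) (Function('m')(o) = Pow(Add(o, 5), 2) = Pow(Add(5, o), 2))
Mul(Function('G')(3), Function('m')(15)) = Mul(Mul(Pow(Add(3, 3), -1), Add(2, 3)), Pow(Add(5, 15), 2)) = Mul(Mul(Pow(6, -1), 5), Pow(20, 2)) = Mul(Mul(Rational(1, 6), 5), 400) = Mul(Rational(5, 6), 400) = Rational(1000, 3)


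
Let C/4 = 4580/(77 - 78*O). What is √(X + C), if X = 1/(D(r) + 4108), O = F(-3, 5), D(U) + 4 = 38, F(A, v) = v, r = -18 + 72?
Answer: I*√98375783574642/1296446 ≈ 7.6505*I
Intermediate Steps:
r = 54
D(U) = 34 (D(U) = -4 + 38 = 34)
O = 5
X = 1/4142 (X = 1/(34 + 4108) = 1/4142 ≈ 0.00024143)
C = -18320/313 (C = 4*(4580/(77 - 78*5)) = 4*(4580/(77 - 390)) = 4*(4580/(-313)) = 4*(4580*(-1/313)) = 4*(-4580/313) = -18320/313 ≈ -58.530)
√(X + C) = √(1/4142 - 18320/313) = √(-75881127/1296446) = I*√98375783574642/1296446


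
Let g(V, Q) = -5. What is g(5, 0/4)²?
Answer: 25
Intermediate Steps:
g(5, 0/4)² = (-5)² = 25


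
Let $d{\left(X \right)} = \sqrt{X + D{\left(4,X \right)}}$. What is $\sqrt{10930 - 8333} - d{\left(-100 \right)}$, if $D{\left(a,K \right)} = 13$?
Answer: $7 \sqrt{53} - i \sqrt{87} \approx 50.961 - 9.3274 i$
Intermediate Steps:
$d{\left(X \right)} = \sqrt{13 + X}$ ($d{\left(X \right)} = \sqrt{X + 13} = \sqrt{13 + X}$)
$\sqrt{10930 - 8333} - d{\left(-100 \right)} = \sqrt{10930 - 8333} - \sqrt{13 - 100} = \sqrt{2597} - \sqrt{-87} = 7 \sqrt{53} - i \sqrt{87}$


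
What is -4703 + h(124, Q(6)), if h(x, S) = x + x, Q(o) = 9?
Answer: -4455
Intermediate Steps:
h(x, S) = 2*x
-4703 + h(124, Q(6)) = -4703 + 2*124 = -4703 + 248 = -4455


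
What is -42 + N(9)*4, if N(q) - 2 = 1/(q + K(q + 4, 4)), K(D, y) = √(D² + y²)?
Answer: -893/26 + √185/26 ≈ -33.823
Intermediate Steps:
N(q) = 2 + 1/(q + √(16 + (4 + q)²)) (N(q) = 2 + 1/(q + √((q + 4)² + 4²)) = 2 + 1/(q + √((4 + q)² + 16)) = 2 + 1/(q + √(16 + (4 + q)²)))
-42 + N(9)*4 = -42 + ((1 + 2*9 + 2*√(16 + (4 + 9)²))/(9 + √(16 + (4 + 9)²)))*4 = -42 + ((1 + 18 + 2*√(16 + 13²))/(9 + √(16 + 13²)))*4 = -42 + ((1 + 18 + 2*√(16 + 169))/(9 + √(16 + 169)))*4 = -42 + ((1 + 18 + 2*√185)/(9 + √185))*4 = -42 + ((19 + 2*√185)/(9 + √185))*4 = -42 + 4*(19 + 2*√185)/(9 + √185)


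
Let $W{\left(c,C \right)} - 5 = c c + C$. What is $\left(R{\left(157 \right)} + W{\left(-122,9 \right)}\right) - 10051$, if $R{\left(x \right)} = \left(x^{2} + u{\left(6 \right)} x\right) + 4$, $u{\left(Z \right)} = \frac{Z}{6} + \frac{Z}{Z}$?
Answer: $29814$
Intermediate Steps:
$u{\left(Z \right)} = 1 + \frac{Z}{6}$ ($u{\left(Z \right)} = Z \frac{1}{6} + 1 = \frac{Z}{6} + 1 = 1 + \frac{Z}{6}$)
$W{\left(c,C \right)} = 5 + C + c^{2}$ ($W{\left(c,C \right)} = 5 + \left(c c + C\right) = 5 + \left(c^{2} + C\right) = 5 + \left(C + c^{2}\right) = 5 + C + c^{2}$)
$R{\left(x \right)} = 4 + x^{2} + 2 x$ ($R{\left(x \right)} = \left(x^{2} + \left(1 + \frac{1}{6} \cdot 6\right) x\right) + 4 = \left(x^{2} + \left(1 + 1\right) x\right) + 4 = \left(x^{2} + 2 x\right) + 4 = 4 + x^{2} + 2 x$)
$\left(R{\left(157 \right)} + W{\left(-122,9 \right)}\right) - 10051 = \left(\left(4 + 157^{2} + 2 \cdot 157\right) + \left(5 + 9 + \left(-122\right)^{2}\right)\right) - 10051 = \left(\left(4 + 24649 + 314\right) + \left(5 + 9 + 14884\right)\right) - 10051 = \left(24967 + 14898\right) - 10051 = 39865 - 10051 = 29814$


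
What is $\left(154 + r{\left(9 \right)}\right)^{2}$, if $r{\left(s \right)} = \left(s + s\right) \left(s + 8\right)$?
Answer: $211600$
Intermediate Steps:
$r{\left(s \right)} = 2 s \left(8 + s\right)$
$\left(154 + r{\left(9 \right)}\right)^{2} = \left(154 + 2 \cdot 9 \left(8 + 9\right)\right)^{2} = \left(154 + 2 \cdot 9 \cdot 17\right)^{2} = \left(154 + 306\right)^{2} = 460^{2} = 211600$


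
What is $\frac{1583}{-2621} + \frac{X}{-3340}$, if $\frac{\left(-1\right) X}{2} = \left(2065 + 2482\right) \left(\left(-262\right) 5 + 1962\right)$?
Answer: $\frac{3883844157}{2188535} \approx 1774.6$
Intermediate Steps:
$X = -5929288$ ($X = - 2 \left(2065 + 2482\right) \left(\left(-262\right) 5 + 1962\right) = - 2 \cdot 4547 \left(-1310 + 1962\right) = - 2 \cdot 4547 \cdot 652 = \left(-2\right) 2964644 = -5929288$)
$\frac{1583}{-2621} + \frac{X}{-3340} = \frac{1583}{-2621} - \frac{5929288}{-3340} = 1583 \left(- \frac{1}{2621}\right) - - \frac{1482322}{835} = - \frac{1583}{2621} + \frac{1482322}{835} = \frac{3883844157}{2188535}$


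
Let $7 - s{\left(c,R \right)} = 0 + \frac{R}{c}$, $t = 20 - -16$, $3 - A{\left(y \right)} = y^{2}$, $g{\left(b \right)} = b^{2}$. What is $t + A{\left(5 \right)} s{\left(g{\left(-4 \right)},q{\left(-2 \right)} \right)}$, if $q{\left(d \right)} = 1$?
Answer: $- \frac{933}{8} \approx -116.63$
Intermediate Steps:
$A{\left(y \right)} = 3 - y^{2}$
$t = 36$ ($t = 20 + 16 = 36$)
$s{\left(c,R \right)} = 7 - \frac{R}{c}$ ($s{\left(c,R \right)} = 7 - \left(0 + \frac{R}{c}\right) = 7 - \frac{R}{c}$)
$t + A{\left(5 \right)} s{\left(g{\left(-4 \right)},q{\left(-2 \right)} \right)} = 36 + \left(3 - 5^{2}\right) \left(7 - 1 \frac{1}{\left(-4\right)^{2}}\right) = 36 + \left(3 - 25\right) \left(7 - 1 \cdot \frac{1}{16}\right) = 36 - 22 \left(7 - \frac{1}{16}\right) = 36 - \frac{1221}{8} = - \frac{933}{8}$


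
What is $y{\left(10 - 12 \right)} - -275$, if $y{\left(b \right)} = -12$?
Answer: $263$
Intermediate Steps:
$y{\left(10 - 12 \right)} - -275 = -12 - -275 = -12 + 275 = 263$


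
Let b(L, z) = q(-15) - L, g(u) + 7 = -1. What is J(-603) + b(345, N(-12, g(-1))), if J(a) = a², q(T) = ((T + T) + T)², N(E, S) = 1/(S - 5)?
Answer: 365289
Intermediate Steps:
g(u) = -8 (g(u) = -7 - 1 = -8)
N(E, S) = 1/(-5 + S)
q(T) = 9*T² (q(T) = (2*T + T)² = (3*T)² = 9*T²)
b(L, z) = 2025 - L (b(L, z) = 9*(-15)² - L = 9*225 - L = 2025 - L)
J(-603) + b(345, N(-12, g(-1))) = (-603)² + (2025 - 1*345) = 363609 + (2025 - 345) = 363609 + 1680 = 365289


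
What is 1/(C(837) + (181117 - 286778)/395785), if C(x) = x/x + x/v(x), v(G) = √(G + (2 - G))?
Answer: -25517050520/12193444383845697 + 4856018752975*√2/4064481461281899 ≈ 0.0016875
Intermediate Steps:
v(G) = √2
C(x) = 1 + x*√2/2 (C(x) = x/x + x/(√2) = 1 + x*(√2/2) = 1 + x*√2/2)
1/(C(837) + (181117 - 286778)/395785) = 1/((1 + (½)*837*√2) + (181117 - 286778)/395785) = 1/((1 + 837*√2/2) - 105661*1/395785) = 1/((1 + 837*√2/2) - 105661/395785) = 1/(290124/395785 + 837*√2/2)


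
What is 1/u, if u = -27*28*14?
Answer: -1/10584 ≈ -9.4482e-5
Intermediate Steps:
u = -10584 (u = -756*14 = -10584)
1/u = 1/(-10584) = -1/10584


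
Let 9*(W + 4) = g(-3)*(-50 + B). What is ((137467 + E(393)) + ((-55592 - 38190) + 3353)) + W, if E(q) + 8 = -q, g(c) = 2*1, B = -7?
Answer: 139861/3 ≈ 46620.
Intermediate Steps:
g(c) = 2
E(q) = -8 - q
W = -50/3 (W = -4 + (2*(-50 - 7))/9 = -4 + (2*(-57))/9 = -4 + (1/9)*(-114) = -4 - 38/3 = -50/3 ≈ -16.667)
((137467 + E(393)) + ((-55592 - 38190) + 3353)) + W = ((137467 + (-8 - 1*393)) + ((-55592 - 38190) + 3353)) - 50/3 = ((137467 + (-8 - 393)) + (-93782 + 3353)) - 50/3 = ((137467 - 401) - 90429) - 50/3 = (137066 - 90429) - 50/3 = 46637 - 50/3 = 139861/3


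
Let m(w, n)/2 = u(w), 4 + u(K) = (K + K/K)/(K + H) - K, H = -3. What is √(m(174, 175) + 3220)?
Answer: √9311786/57 ≈ 53.535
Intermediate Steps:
u(K) = -4 - K + (1 + K)/(-3 + K) (u(K) = -4 + ((K + K/K)/(K - 3) - K) = -4 + ((K + 1)/(-3 + K) - K) = -4 + ((1 + K)/(-3 + K) - K) = -4 + (-K + (1 + K)/(-3 + K)) = -4 - K + (1 + K)/(-3 + K))
m(w, n) = 2*(13 - w²)/(-3 + w) (m(w, n) = 2*((13 - w²)/(-3 + w)) = 2*(13 - w²)/(-3 + w))
√(m(174, 175) + 3220) = √(2*(13 - 1*174²)/(-3 + 174) + 3220) = √(2*(13 - 1*30276)/171 + 3220) = √(2*(1/171)*(13 - 30276) + 3220) = √(2*(1/171)*(-30263) + 3220) = √(-60526/171 + 3220) = √(490094/171) = √9311786/57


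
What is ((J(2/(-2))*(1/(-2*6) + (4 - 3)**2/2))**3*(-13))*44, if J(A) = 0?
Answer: 0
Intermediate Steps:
((J(2/(-2))*(1/(-2*6) + (4 - 3)**2/2))**3*(-13))*44 = ((0*(1/(-2*6) + (4 - 3)**2/2))**3*(-13))*44 = ((0*(-1/2*1/6 + 1**2*(1/2)))**3*(-13))*44 = ((0*(-1/12 + 1*(1/2)))**3*(-13))*44 = ((0*(-1/12 + 1/2))**3*(-13))*44 = ((0*(5/12))**3*(-13))*44 = (0**3*(-13))*44 = (0*(-13))*44 = 0*44 = 0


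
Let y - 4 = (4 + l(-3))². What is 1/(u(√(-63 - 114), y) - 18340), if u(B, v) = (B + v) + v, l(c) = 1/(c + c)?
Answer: -5930046/108535383157 - 324*I*√177/108535383157 ≈ -5.4637e-5 - 3.9716e-8*I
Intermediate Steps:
l(c) = 1/(2*c)
y = 673/36 (y = 4 + (4 + (½)/(-3))² = 4 + (4 + (½)*(-⅓))² = 4 + (4 - ⅙)² = 4 + (23/6)² = 4 + 529/36 = 673/36 ≈ 18.694)
u(B, v) = B + 2*v
1/(u(√(-63 - 114), y) - 18340) = 1/((√(-63 - 114) + 2*(673/36)) - 18340) = 1/((√(-177) + 673/18) - 18340) = 1/((I*√177 + 673/18) - 18340) = 1/((673/18 + I*√177) - 18340) = 1/(-329447/18 + I*√177)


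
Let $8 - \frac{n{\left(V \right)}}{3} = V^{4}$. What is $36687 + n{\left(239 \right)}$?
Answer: $-9788389212$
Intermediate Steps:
$n{\left(V \right)} = 24 - 3 V^{4}$
$36687 + n{\left(239 \right)} = 36687 + \left(24 - 3 \cdot 239^{4}\right) = 36687 + \left(24 - 9788425923\right) = 36687 - 9788425899 = -9788389212$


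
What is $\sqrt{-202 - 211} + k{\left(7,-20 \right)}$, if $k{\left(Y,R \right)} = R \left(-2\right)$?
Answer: $40 + i \sqrt{413} \approx 40.0 + 20.322 i$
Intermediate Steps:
$k{\left(Y,R \right)} = - 2 R$
$\sqrt{-202 - 211} + k{\left(7,-20 \right)} = \sqrt{-202 - 211} - -40 = \sqrt{-413} + 40 = i \sqrt{413} + 40 = 40 + i \sqrt{413}$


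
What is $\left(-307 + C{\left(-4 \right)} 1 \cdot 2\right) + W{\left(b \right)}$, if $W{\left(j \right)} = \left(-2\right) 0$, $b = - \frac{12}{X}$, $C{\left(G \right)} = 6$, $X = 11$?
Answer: $-295$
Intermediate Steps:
$b = - \frac{12}{11} \approx -1.0909$
$W{\left(j \right)} = 0$
$\left(-307 + C{\left(-4 \right)} 1 \cdot 2\right) + W{\left(b \right)} = \left(-307 + 6 \cdot 1 \cdot 2\right) + 0 = \left(-307 + 6 \cdot 2\right) + 0 = \left(-307 + 12\right) + 0 = -295 + 0 = -295$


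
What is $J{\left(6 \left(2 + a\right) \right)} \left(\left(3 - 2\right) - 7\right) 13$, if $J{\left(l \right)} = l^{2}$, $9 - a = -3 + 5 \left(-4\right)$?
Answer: $-3246048$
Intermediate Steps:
$a = 32$ ($a = 9 - \left(-3 + 5 \left(-4\right)\right) = 9 - \left(-3 - 20\right) = 9 - -23 = 9 + 23 = 32$)
$J{\left(6 \left(2 + a\right) \right)} \left(\left(3 - 2\right) - 7\right) 13 = \left(6 \left(2 + 32\right)\right)^{2} \left(\left(3 - 2\right) - 7\right) 13 = \left(6 \cdot 34\right)^{2} \left(1 - 7\right) 13 = 204^{2} \left(-6\right) 13 = 41616 \left(-6\right) 13 = \left(-249696\right) 13 = -3246048$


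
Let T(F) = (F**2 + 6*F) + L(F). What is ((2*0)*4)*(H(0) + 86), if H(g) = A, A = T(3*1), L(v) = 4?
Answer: 0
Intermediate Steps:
T(F) = 4 + F**2 + 6*F (T(F) = (F**2 + 6*F) + 4 = 4 + F**2 + 6*F)
A = 31 (A = 4 + (3*1)**2 + 6*(3*1) = 4 + 3**2 + 6*3 = 4 + 9 + 18 = 31)
H(g) = 31
((2*0)*4)*(H(0) + 86) = ((2*0)*4)*(31 + 86) = (0*4)*117 = 0*117 = 0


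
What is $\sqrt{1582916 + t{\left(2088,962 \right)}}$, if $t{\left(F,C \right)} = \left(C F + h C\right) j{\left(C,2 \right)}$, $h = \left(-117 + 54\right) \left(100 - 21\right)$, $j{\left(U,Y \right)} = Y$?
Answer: $4 i \sqrt{248470} \approx 1993.9 i$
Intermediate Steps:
$h = -4977$ ($h = \left(-63\right) 79 = -4977$)
$t{\left(F,C \right)} = - 9954 C + 2 C F$ ($t{\left(F,C \right)} = \left(C F - 4977 C\right) 2 = \left(- 4977 C + C F\right) 2 = - 9954 C + 2 C F$)
$\sqrt{1582916 + t{\left(2088,962 \right)}} = \sqrt{1582916 + 2 \cdot 962 \left(-4977 + 2088\right)} = \sqrt{1582916 + 2 \cdot 962 \left(-2889\right)} = \sqrt{1582916 - 5558436} = \sqrt{-3975520} = 4 i \sqrt{248470}$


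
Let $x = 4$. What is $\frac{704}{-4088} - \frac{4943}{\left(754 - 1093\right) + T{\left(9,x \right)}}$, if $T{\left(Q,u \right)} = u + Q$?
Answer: $\frac{2497185}{166586} \approx 14.99$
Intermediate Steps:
$T{\left(Q,u \right)} = Q + u$
$\frac{704}{-4088} - \frac{4943}{\left(754 - 1093\right) + T{\left(9,x \right)}} = \frac{704}{-4088} - \frac{4943}{\left(754 - 1093\right) + \left(9 + 4\right)} = 704 \left(- \frac{1}{4088}\right) - \frac{4943}{-339 + 13} = - \frac{88}{511} - \frac{4943}{-326} = - \frac{88}{511} - - \frac{4943}{326} = - \frac{88}{511} + \frac{4943}{326} = \frac{2497185}{166586}$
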